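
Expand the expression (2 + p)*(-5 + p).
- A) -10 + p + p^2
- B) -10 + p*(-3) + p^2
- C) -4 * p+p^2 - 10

Expanding (2 + p)*(-5 + p):
= -10 + p*(-3) + p^2
B) -10 + p*(-3) + p^2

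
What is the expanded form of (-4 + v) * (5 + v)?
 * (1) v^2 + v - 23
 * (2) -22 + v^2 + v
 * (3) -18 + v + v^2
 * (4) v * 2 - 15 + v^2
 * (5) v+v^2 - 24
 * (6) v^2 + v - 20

Expanding (-4 + v) * (5 + v):
= v^2 + v - 20
6) v^2 + v - 20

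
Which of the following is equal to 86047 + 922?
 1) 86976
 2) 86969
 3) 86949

86047 + 922 = 86969
2) 86969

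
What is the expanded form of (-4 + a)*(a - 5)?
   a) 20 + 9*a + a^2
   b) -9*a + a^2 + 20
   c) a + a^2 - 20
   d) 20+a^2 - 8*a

Expanding (-4 + a)*(a - 5):
= -9*a + a^2 + 20
b) -9*a + a^2 + 20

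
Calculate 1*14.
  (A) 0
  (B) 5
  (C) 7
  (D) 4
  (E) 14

1 * 14 = 14
E) 14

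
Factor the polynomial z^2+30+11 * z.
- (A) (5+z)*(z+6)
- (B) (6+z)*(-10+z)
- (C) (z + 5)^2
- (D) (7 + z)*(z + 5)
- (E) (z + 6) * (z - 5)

We need to factor z^2+30+11 * z.
The factored form is (5+z)*(z+6).
A) (5+z)*(z+6)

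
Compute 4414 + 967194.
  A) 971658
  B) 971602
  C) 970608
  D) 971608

4414 + 967194 = 971608
D) 971608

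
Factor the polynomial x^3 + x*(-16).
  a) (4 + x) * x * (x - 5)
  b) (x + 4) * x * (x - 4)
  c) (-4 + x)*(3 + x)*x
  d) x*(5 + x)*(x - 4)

We need to factor x^3 + x*(-16).
The factored form is (x + 4) * x * (x - 4).
b) (x + 4) * x * (x - 4)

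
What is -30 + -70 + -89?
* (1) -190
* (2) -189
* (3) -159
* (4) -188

First: -30 + -70 = -100
Then: -100 + -89 = -189
2) -189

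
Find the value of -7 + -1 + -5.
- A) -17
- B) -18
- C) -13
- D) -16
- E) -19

First: -7 + -1 = -8
Then: -8 + -5 = -13
C) -13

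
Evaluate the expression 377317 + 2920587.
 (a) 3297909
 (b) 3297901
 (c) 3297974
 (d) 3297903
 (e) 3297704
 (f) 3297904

377317 + 2920587 = 3297904
f) 3297904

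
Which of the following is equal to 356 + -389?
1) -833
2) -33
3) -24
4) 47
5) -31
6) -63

356 + -389 = -33
2) -33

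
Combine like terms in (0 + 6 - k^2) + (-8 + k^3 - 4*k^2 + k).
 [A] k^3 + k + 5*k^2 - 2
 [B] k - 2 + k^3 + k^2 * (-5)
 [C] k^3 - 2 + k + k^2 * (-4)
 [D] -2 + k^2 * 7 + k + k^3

Adding the polynomials and combining like terms:
(0 + 6 - k^2) + (-8 + k^3 - 4*k^2 + k)
= k - 2 + k^3 + k^2 * (-5)
B) k - 2 + k^3 + k^2 * (-5)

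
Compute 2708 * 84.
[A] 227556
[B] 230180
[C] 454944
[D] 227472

2708 * 84 = 227472
D) 227472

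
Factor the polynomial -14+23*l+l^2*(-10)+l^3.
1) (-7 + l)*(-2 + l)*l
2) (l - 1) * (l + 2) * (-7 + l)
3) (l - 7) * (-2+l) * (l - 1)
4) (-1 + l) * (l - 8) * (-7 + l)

We need to factor -14+23*l+l^2*(-10)+l^3.
The factored form is (l - 7) * (-2+l) * (l - 1).
3) (l - 7) * (-2+l) * (l - 1)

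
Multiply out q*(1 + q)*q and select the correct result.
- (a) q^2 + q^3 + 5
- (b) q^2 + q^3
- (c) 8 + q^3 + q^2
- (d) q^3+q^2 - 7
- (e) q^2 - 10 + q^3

Expanding q*(1 + q)*q:
= q^2 + q^3
b) q^2 + q^3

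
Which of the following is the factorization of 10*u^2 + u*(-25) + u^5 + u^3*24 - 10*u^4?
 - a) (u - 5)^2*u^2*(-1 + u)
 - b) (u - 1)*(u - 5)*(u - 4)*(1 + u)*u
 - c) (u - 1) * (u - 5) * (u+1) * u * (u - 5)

We need to factor 10*u^2 + u*(-25) + u^5 + u^3*24 - 10*u^4.
The factored form is (u - 1) * (u - 5) * (u+1) * u * (u - 5).
c) (u - 1) * (u - 5) * (u+1) * u * (u - 5)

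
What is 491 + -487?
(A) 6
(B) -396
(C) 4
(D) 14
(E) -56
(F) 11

491 + -487 = 4
C) 4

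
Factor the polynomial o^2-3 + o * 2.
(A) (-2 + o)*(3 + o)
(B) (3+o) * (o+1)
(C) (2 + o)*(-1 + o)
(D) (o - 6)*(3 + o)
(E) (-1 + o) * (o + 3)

We need to factor o^2-3 + o * 2.
The factored form is (-1 + o) * (o + 3).
E) (-1 + o) * (o + 3)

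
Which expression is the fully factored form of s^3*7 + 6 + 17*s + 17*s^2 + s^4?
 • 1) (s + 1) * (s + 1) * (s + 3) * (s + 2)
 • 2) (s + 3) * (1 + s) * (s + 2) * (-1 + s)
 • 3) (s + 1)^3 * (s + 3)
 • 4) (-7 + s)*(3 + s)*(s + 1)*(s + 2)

We need to factor s^3*7 + 6 + 17*s + 17*s^2 + s^4.
The factored form is (s + 1) * (s + 1) * (s + 3) * (s + 2).
1) (s + 1) * (s + 1) * (s + 3) * (s + 2)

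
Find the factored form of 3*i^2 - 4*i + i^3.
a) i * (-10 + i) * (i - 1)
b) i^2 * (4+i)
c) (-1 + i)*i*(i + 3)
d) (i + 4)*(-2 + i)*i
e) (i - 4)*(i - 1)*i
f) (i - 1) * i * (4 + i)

We need to factor 3*i^2 - 4*i + i^3.
The factored form is (i - 1) * i * (4 + i).
f) (i - 1) * i * (4 + i)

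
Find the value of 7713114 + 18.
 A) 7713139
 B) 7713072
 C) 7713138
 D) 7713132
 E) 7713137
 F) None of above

7713114 + 18 = 7713132
D) 7713132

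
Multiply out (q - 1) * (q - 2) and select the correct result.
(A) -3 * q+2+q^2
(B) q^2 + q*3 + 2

Expanding (q - 1) * (q - 2):
= -3 * q+2+q^2
A) -3 * q+2+q^2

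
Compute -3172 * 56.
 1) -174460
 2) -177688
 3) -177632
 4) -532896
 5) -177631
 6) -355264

-3172 * 56 = -177632
3) -177632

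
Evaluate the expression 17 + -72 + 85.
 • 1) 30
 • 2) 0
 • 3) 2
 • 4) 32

First: 17 + -72 = -55
Then: -55 + 85 = 30
1) 30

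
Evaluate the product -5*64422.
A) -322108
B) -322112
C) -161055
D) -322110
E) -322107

-5 * 64422 = -322110
D) -322110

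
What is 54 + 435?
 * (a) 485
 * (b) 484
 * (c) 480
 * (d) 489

54 + 435 = 489
d) 489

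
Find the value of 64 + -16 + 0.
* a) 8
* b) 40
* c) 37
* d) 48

First: 64 + -16 = 48
Then: 48 + 0 = 48
d) 48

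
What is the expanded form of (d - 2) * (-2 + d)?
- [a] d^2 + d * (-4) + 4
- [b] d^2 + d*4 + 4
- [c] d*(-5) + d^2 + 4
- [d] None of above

Expanding (d - 2) * (-2 + d):
= d^2 + d * (-4) + 4
a) d^2 + d * (-4) + 4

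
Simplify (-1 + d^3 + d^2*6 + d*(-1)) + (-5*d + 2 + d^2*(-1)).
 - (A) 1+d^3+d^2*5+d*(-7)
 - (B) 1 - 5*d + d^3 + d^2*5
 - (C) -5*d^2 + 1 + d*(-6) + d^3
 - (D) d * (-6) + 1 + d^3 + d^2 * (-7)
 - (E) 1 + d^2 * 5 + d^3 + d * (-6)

Adding the polynomials and combining like terms:
(-1 + d^3 + d^2*6 + d*(-1)) + (-5*d + 2 + d^2*(-1))
= 1 + d^2 * 5 + d^3 + d * (-6)
E) 1 + d^2 * 5 + d^3 + d * (-6)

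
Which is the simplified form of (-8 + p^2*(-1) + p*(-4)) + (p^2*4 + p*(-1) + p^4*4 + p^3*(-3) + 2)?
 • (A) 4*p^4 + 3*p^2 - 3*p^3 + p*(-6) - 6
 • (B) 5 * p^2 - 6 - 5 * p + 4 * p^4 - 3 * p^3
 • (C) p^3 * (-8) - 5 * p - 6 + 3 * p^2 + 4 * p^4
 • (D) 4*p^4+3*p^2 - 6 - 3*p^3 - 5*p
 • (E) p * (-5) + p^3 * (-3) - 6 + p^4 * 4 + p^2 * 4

Adding the polynomials and combining like terms:
(-8 + p^2*(-1) + p*(-4)) + (p^2*4 + p*(-1) + p^4*4 + p^3*(-3) + 2)
= 4*p^4+3*p^2 - 6 - 3*p^3 - 5*p
D) 4*p^4+3*p^2 - 6 - 3*p^3 - 5*p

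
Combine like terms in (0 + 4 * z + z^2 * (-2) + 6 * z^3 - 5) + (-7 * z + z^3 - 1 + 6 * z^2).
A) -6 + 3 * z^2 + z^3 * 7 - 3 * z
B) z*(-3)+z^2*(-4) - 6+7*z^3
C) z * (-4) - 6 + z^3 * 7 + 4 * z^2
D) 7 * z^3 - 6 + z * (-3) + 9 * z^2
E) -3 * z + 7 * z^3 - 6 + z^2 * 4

Adding the polynomials and combining like terms:
(0 + 4*z + z^2*(-2) + 6*z^3 - 5) + (-7*z + z^3 - 1 + 6*z^2)
= -3 * z + 7 * z^3 - 6 + z^2 * 4
E) -3 * z + 7 * z^3 - 6 + z^2 * 4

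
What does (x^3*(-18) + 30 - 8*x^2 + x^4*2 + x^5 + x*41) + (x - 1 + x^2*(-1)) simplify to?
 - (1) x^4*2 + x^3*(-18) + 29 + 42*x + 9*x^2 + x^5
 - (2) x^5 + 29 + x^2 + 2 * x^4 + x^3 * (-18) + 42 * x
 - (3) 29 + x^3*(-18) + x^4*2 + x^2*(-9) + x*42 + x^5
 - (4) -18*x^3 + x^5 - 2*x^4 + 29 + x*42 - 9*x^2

Adding the polynomials and combining like terms:
(x^3*(-18) + 30 - 8*x^2 + x^4*2 + x^5 + x*41) + (x - 1 + x^2*(-1))
= 29 + x^3*(-18) + x^4*2 + x^2*(-9) + x*42 + x^5
3) 29 + x^3*(-18) + x^4*2 + x^2*(-9) + x*42 + x^5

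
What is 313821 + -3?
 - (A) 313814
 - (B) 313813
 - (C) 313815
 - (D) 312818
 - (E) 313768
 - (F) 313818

313821 + -3 = 313818
F) 313818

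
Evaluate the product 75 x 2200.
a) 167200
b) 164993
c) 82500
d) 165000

75 * 2200 = 165000
d) 165000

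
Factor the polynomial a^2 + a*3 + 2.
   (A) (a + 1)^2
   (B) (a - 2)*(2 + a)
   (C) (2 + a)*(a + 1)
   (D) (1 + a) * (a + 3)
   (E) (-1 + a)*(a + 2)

We need to factor a^2 + a*3 + 2.
The factored form is (2 + a)*(a + 1).
C) (2 + a)*(a + 1)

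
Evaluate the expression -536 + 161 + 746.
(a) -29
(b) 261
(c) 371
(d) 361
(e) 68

First: -536 + 161 = -375
Then: -375 + 746 = 371
c) 371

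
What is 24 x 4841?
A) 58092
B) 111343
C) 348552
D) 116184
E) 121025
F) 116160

24 * 4841 = 116184
D) 116184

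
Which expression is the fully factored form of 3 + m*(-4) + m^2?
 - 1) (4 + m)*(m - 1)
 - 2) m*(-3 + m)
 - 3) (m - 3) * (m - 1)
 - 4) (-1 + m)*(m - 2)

We need to factor 3 + m*(-4) + m^2.
The factored form is (m - 3) * (m - 1).
3) (m - 3) * (m - 1)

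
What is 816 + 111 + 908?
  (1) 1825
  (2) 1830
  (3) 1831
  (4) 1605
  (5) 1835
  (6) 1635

First: 816 + 111 = 927
Then: 927 + 908 = 1835
5) 1835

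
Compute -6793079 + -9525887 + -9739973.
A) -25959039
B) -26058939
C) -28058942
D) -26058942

First: -6793079 + -9525887 = -16318966
Then: -16318966 + -9739973 = -26058939
B) -26058939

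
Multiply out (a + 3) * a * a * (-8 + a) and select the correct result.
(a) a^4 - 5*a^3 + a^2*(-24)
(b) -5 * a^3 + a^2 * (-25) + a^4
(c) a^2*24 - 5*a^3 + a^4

Expanding (a + 3) * a * a * (-8 + a):
= a^4 - 5*a^3 + a^2*(-24)
a) a^4 - 5*a^3 + a^2*(-24)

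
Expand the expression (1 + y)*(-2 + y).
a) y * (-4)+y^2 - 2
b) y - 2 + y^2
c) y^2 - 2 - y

Expanding (1 + y)*(-2 + y):
= y^2 - 2 - y
c) y^2 - 2 - y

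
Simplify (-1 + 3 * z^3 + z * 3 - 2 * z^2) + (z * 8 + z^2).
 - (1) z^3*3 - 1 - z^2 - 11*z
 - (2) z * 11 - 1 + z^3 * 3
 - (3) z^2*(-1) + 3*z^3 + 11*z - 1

Adding the polynomials and combining like terms:
(-1 + 3*z^3 + z*3 - 2*z^2) + (z*8 + z^2)
= z^2*(-1) + 3*z^3 + 11*z - 1
3) z^2*(-1) + 3*z^3 + 11*z - 1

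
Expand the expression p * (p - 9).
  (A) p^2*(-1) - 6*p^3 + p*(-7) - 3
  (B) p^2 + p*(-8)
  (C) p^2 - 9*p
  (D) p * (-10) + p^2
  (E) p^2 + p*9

Expanding p * (p - 9):
= p^2 - 9*p
C) p^2 - 9*p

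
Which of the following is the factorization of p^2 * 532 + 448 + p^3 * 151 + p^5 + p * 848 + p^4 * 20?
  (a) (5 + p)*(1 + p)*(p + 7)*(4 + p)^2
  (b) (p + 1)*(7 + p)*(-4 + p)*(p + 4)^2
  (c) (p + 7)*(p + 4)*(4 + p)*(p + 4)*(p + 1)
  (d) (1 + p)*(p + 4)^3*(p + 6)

We need to factor p^2 * 532 + 448 + p^3 * 151 + p^5 + p * 848 + p^4 * 20.
The factored form is (p + 7)*(p + 4)*(4 + p)*(p + 4)*(p + 1).
c) (p + 7)*(p + 4)*(4 + p)*(p + 4)*(p + 1)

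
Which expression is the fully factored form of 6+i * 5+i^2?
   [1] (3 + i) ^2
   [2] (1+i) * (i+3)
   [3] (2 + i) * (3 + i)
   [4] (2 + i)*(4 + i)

We need to factor 6+i * 5+i^2.
The factored form is (2 + i) * (3 + i).
3) (2 + i) * (3 + i)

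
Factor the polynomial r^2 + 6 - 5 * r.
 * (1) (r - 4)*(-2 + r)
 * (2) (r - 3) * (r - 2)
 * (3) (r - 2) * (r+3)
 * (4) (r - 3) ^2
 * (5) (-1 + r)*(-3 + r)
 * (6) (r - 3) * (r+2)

We need to factor r^2 + 6 - 5 * r.
The factored form is (r - 3) * (r - 2).
2) (r - 3) * (r - 2)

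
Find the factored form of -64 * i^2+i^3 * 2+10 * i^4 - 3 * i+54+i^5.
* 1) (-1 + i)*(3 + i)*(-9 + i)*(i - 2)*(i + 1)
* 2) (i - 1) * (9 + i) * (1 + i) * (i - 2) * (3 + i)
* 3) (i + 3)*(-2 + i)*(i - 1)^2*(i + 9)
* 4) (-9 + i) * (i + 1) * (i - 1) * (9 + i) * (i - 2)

We need to factor -64 * i^2+i^3 * 2+10 * i^4 - 3 * i+54+i^5.
The factored form is (i - 1) * (9 + i) * (1 + i) * (i - 2) * (3 + i).
2) (i - 1) * (9 + i) * (1 + i) * (i - 2) * (3 + i)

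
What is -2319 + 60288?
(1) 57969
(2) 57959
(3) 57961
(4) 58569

-2319 + 60288 = 57969
1) 57969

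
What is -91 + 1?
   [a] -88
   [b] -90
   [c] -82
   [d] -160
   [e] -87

-91 + 1 = -90
b) -90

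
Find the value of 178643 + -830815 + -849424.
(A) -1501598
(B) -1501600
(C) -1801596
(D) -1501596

First: 178643 + -830815 = -652172
Then: -652172 + -849424 = -1501596
D) -1501596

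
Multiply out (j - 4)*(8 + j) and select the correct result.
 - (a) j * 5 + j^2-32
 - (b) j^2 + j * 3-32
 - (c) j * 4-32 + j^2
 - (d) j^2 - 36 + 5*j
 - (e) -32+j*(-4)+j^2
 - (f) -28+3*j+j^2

Expanding (j - 4)*(8 + j):
= j * 4-32 + j^2
c) j * 4-32 + j^2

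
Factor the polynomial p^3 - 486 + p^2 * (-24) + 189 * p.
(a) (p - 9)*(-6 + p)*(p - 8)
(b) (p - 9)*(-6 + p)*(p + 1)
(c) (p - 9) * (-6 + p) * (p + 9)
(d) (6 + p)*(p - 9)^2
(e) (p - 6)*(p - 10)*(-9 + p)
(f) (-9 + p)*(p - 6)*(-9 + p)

We need to factor p^3 - 486 + p^2 * (-24) + 189 * p.
The factored form is (-9 + p)*(p - 6)*(-9 + p).
f) (-9 + p)*(p - 6)*(-9 + p)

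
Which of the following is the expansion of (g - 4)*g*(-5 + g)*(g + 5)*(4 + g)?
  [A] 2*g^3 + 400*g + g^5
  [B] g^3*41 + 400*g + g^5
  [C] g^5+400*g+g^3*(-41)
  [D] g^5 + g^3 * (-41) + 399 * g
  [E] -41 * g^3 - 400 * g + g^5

Expanding (g - 4)*g*(-5 + g)*(g + 5)*(4 + g):
= g^5+400*g+g^3*(-41)
C) g^5+400*g+g^3*(-41)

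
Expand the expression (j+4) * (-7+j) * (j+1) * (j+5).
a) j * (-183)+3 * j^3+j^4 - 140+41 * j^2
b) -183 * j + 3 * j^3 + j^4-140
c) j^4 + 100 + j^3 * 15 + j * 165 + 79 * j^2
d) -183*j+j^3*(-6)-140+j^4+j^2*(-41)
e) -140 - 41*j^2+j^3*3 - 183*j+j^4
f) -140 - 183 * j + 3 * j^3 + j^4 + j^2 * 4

Expanding (j+4) * (-7+j) * (j+1) * (j+5):
= -140 - 41*j^2+j^3*3 - 183*j+j^4
e) -140 - 41*j^2+j^3*3 - 183*j+j^4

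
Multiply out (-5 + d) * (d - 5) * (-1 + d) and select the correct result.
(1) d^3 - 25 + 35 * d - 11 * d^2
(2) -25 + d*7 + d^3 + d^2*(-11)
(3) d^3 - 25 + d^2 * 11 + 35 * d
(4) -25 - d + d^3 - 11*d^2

Expanding (-5 + d) * (d - 5) * (-1 + d):
= d^3 - 25 + 35 * d - 11 * d^2
1) d^3 - 25 + 35 * d - 11 * d^2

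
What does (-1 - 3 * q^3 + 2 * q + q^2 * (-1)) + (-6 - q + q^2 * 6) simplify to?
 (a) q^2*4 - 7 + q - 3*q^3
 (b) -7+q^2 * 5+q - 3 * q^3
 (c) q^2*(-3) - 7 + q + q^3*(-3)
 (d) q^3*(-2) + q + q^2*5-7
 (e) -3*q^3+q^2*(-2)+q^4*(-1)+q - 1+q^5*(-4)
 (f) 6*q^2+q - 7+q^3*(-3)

Adding the polynomials and combining like terms:
(-1 - 3*q^3 + 2*q + q^2*(-1)) + (-6 - q + q^2*6)
= -7+q^2 * 5+q - 3 * q^3
b) -7+q^2 * 5+q - 3 * q^3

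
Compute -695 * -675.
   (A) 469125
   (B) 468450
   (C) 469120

-695 * -675 = 469125
A) 469125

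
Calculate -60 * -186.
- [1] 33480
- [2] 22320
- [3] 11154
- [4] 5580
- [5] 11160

-60 * -186 = 11160
5) 11160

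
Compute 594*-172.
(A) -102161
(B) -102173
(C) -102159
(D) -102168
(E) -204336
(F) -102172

594 * -172 = -102168
D) -102168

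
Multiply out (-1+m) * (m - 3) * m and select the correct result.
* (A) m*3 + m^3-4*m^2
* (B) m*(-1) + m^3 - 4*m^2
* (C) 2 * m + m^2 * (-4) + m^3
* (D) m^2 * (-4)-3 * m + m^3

Expanding (-1+m) * (m - 3) * m:
= m*3 + m^3-4*m^2
A) m*3 + m^3-4*m^2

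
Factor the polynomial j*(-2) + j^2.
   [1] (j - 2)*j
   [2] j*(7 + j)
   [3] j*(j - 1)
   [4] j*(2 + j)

We need to factor j*(-2) + j^2.
The factored form is (j - 2)*j.
1) (j - 2)*j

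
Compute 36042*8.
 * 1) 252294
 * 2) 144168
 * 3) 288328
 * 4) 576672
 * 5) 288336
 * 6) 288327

36042 * 8 = 288336
5) 288336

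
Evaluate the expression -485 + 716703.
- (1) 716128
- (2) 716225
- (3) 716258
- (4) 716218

-485 + 716703 = 716218
4) 716218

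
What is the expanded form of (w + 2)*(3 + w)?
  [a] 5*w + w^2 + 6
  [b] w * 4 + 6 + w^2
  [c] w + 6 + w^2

Expanding (w + 2)*(3 + w):
= 5*w + w^2 + 6
a) 5*w + w^2 + 6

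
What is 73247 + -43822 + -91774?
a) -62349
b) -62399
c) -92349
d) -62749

First: 73247 + -43822 = 29425
Then: 29425 + -91774 = -62349
a) -62349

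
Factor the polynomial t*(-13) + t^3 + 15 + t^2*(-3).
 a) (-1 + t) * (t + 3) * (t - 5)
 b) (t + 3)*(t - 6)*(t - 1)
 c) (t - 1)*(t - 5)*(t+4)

We need to factor t*(-13) + t^3 + 15 + t^2*(-3).
The factored form is (-1 + t) * (t + 3) * (t - 5).
a) (-1 + t) * (t + 3) * (t - 5)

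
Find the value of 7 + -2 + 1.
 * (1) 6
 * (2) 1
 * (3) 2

First: 7 + -2 = 5
Then: 5 + 1 = 6
1) 6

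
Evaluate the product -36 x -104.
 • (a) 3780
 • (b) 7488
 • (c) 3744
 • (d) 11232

-36 * -104 = 3744
c) 3744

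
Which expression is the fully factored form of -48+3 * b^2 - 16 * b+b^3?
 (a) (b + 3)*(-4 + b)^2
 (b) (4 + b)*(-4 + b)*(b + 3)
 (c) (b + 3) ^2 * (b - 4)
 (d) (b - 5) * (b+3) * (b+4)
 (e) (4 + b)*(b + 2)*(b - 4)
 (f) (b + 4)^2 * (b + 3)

We need to factor -48+3 * b^2 - 16 * b+b^3.
The factored form is (4 + b)*(-4 + b)*(b + 3).
b) (4 + b)*(-4 + b)*(b + 3)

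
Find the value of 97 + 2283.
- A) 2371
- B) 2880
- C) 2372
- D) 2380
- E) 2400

97 + 2283 = 2380
D) 2380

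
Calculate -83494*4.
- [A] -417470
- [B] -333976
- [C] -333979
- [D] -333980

-83494 * 4 = -333976
B) -333976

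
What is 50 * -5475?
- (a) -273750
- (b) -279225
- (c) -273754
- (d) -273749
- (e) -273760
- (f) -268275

50 * -5475 = -273750
a) -273750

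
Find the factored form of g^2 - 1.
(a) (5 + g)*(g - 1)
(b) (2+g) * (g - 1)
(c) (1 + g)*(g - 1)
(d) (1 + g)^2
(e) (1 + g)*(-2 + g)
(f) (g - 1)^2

We need to factor g^2 - 1.
The factored form is (1 + g)*(g - 1).
c) (1 + g)*(g - 1)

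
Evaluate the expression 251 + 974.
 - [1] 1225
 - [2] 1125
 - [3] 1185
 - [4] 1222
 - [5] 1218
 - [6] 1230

251 + 974 = 1225
1) 1225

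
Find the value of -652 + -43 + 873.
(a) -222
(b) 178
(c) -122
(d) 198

First: -652 + -43 = -695
Then: -695 + 873 = 178
b) 178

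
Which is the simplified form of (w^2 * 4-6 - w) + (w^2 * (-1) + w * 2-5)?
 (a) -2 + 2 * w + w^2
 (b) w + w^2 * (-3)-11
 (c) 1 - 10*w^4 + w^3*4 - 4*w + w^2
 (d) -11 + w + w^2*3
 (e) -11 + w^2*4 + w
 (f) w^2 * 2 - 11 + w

Adding the polynomials and combining like terms:
(w^2*4 - 6 - w) + (w^2*(-1) + w*2 - 5)
= -11 + w + w^2*3
d) -11 + w + w^2*3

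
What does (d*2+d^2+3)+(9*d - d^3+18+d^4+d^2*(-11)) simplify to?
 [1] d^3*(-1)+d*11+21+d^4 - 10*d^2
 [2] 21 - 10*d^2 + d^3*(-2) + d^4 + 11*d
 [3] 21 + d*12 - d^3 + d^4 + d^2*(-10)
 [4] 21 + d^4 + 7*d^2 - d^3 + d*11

Adding the polynomials and combining like terms:
(d*2 + d^2 + 3) + (9*d - d^3 + 18 + d^4 + d^2*(-11))
= d^3*(-1)+d*11+21+d^4 - 10*d^2
1) d^3*(-1)+d*11+21+d^4 - 10*d^2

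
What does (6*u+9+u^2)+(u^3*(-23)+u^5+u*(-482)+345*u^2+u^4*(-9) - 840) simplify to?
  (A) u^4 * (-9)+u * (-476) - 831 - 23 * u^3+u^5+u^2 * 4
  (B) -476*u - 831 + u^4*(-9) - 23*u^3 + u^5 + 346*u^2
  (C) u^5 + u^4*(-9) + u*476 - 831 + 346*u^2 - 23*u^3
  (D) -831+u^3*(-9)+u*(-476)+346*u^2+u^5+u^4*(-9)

Adding the polynomials and combining like terms:
(6*u + 9 + u^2) + (u^3*(-23) + u^5 + u*(-482) + 345*u^2 + u^4*(-9) - 840)
= -476*u - 831 + u^4*(-9) - 23*u^3 + u^5 + 346*u^2
B) -476*u - 831 + u^4*(-9) - 23*u^3 + u^5 + 346*u^2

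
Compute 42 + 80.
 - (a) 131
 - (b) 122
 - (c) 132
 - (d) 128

42 + 80 = 122
b) 122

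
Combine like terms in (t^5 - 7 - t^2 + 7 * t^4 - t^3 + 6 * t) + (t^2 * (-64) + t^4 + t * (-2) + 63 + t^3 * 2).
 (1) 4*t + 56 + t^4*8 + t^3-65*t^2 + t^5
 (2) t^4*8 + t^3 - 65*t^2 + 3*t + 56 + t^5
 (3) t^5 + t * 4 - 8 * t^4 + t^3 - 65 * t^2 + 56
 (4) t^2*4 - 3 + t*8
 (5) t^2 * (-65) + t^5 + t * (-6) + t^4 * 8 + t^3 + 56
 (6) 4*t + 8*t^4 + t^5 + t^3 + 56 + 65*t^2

Adding the polynomials and combining like terms:
(t^5 - 7 - t^2 + 7*t^4 - t^3 + 6*t) + (t^2*(-64) + t^4 + t*(-2) + 63 + t^3*2)
= 4*t + 56 + t^4*8 + t^3-65*t^2 + t^5
1) 4*t + 56 + t^4*8 + t^3-65*t^2 + t^5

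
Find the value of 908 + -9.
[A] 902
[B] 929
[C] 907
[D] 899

908 + -9 = 899
D) 899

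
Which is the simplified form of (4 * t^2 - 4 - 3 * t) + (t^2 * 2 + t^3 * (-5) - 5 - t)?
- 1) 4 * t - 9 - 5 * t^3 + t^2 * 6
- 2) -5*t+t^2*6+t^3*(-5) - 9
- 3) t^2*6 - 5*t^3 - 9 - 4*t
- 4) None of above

Adding the polynomials and combining like terms:
(4*t^2 - 4 - 3*t) + (t^2*2 + t^3*(-5) - 5 - t)
= t^2*6 - 5*t^3 - 9 - 4*t
3) t^2*6 - 5*t^3 - 9 - 4*t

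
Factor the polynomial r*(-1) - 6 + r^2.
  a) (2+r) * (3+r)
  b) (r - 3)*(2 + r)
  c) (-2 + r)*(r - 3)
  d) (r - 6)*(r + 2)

We need to factor r*(-1) - 6 + r^2.
The factored form is (r - 3)*(2 + r).
b) (r - 3)*(2 + r)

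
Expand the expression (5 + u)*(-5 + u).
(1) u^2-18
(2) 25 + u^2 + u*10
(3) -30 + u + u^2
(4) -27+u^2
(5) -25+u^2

Expanding (5 + u)*(-5 + u):
= -25+u^2
5) -25+u^2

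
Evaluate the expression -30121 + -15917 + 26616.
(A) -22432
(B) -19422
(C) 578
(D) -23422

First: -30121 + -15917 = -46038
Then: -46038 + 26616 = -19422
B) -19422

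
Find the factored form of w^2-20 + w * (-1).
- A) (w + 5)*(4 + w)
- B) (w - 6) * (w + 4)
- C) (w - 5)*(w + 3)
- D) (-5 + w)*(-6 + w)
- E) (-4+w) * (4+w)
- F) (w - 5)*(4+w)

We need to factor w^2-20 + w * (-1).
The factored form is (w - 5)*(4+w).
F) (w - 5)*(4+w)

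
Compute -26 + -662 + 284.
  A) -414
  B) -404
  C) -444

First: -26 + -662 = -688
Then: -688 + 284 = -404
B) -404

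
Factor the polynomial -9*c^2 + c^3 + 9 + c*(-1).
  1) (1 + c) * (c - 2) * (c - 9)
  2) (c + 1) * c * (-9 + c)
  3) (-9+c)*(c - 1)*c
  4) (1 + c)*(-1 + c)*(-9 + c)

We need to factor -9*c^2 + c^3 + 9 + c*(-1).
The factored form is (1 + c)*(-1 + c)*(-9 + c).
4) (1 + c)*(-1 + c)*(-9 + c)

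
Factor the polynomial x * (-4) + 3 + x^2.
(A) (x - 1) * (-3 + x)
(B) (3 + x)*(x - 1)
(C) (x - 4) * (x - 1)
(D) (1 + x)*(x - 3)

We need to factor x * (-4) + 3 + x^2.
The factored form is (x - 1) * (-3 + x).
A) (x - 1) * (-3 + x)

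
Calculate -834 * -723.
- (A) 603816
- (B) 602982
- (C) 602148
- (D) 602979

-834 * -723 = 602982
B) 602982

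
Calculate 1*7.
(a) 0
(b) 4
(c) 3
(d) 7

1 * 7 = 7
d) 7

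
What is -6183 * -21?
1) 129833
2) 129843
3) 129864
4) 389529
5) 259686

-6183 * -21 = 129843
2) 129843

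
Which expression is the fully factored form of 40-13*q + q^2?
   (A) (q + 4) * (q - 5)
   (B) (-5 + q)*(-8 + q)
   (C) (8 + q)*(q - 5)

We need to factor 40-13*q + q^2.
The factored form is (-5 + q)*(-8 + q).
B) (-5 + q)*(-8 + q)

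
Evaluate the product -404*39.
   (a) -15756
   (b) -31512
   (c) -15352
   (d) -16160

-404 * 39 = -15756
a) -15756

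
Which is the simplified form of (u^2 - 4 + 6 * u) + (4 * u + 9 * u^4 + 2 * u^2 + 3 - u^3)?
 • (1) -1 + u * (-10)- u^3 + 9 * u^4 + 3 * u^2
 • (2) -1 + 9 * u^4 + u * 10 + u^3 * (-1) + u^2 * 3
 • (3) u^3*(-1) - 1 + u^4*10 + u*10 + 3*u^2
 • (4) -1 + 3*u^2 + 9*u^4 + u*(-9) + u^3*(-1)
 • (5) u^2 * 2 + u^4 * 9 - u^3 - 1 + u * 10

Adding the polynomials and combining like terms:
(u^2 - 4 + 6*u) + (4*u + 9*u^4 + 2*u^2 + 3 - u^3)
= -1 + 9 * u^4 + u * 10 + u^3 * (-1) + u^2 * 3
2) -1 + 9 * u^4 + u * 10 + u^3 * (-1) + u^2 * 3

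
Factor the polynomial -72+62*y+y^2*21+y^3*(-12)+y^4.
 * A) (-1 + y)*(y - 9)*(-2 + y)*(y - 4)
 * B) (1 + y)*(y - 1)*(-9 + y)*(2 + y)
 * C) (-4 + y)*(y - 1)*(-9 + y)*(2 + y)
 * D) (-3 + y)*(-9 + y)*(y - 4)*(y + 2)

We need to factor -72+62*y+y^2*21+y^3*(-12)+y^4.
The factored form is (-4 + y)*(y - 1)*(-9 + y)*(2 + y).
C) (-4 + y)*(y - 1)*(-9 + y)*(2 + y)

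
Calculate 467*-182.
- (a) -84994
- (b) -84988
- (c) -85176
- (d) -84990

467 * -182 = -84994
a) -84994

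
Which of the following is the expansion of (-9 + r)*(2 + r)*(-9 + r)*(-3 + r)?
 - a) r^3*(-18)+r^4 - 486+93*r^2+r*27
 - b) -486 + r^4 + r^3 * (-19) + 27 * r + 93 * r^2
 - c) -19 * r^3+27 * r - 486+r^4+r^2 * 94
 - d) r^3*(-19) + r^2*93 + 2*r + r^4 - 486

Expanding (-9 + r)*(2 + r)*(-9 + r)*(-3 + r):
= -486 + r^4 + r^3 * (-19) + 27 * r + 93 * r^2
b) -486 + r^4 + r^3 * (-19) + 27 * r + 93 * r^2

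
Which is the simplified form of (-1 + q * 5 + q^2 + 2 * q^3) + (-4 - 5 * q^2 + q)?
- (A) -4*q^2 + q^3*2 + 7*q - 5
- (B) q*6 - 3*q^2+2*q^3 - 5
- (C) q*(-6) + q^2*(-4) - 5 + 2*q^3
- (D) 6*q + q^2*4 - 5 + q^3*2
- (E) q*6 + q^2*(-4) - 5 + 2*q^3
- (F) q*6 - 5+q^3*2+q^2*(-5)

Adding the polynomials and combining like terms:
(-1 + q*5 + q^2 + 2*q^3) + (-4 - 5*q^2 + q)
= q*6 + q^2*(-4) - 5 + 2*q^3
E) q*6 + q^2*(-4) - 5 + 2*q^3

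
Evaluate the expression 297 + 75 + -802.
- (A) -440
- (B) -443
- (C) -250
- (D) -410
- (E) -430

First: 297 + 75 = 372
Then: 372 + -802 = -430
E) -430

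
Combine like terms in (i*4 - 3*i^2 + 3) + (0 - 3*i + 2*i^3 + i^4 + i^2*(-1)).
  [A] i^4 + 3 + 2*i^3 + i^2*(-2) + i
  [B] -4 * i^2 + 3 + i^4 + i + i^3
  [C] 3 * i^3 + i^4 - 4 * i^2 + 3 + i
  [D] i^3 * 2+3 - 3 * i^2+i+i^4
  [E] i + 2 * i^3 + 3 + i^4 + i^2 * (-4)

Adding the polynomials and combining like terms:
(i*4 - 3*i^2 + 3) + (0 - 3*i + 2*i^3 + i^4 + i^2*(-1))
= i + 2 * i^3 + 3 + i^4 + i^2 * (-4)
E) i + 2 * i^3 + 3 + i^4 + i^2 * (-4)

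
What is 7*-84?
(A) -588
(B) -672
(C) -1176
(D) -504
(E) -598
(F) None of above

7 * -84 = -588
A) -588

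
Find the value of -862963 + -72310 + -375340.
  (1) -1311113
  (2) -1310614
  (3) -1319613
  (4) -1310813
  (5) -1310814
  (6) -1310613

First: -862963 + -72310 = -935273
Then: -935273 + -375340 = -1310613
6) -1310613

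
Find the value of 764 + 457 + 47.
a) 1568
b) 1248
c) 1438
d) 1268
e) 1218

First: 764 + 457 = 1221
Then: 1221 + 47 = 1268
d) 1268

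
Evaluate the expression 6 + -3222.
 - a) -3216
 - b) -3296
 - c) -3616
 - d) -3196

6 + -3222 = -3216
a) -3216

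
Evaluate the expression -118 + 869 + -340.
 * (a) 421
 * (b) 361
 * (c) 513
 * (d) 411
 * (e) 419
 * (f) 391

First: -118 + 869 = 751
Then: 751 + -340 = 411
d) 411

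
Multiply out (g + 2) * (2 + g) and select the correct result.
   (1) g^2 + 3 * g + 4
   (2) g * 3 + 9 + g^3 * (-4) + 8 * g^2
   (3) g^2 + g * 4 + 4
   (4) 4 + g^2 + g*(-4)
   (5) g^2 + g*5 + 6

Expanding (g + 2) * (2 + g):
= g^2 + g * 4 + 4
3) g^2 + g * 4 + 4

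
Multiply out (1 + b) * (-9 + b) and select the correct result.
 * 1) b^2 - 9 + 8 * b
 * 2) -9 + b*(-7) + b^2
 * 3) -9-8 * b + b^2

Expanding (1 + b) * (-9 + b):
= -9-8 * b + b^2
3) -9-8 * b + b^2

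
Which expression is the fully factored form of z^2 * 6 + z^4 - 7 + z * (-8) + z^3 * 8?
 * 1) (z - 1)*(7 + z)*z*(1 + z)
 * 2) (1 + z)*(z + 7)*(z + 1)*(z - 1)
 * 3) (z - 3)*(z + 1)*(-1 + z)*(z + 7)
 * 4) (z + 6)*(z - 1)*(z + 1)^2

We need to factor z^2 * 6 + z^4 - 7 + z * (-8) + z^3 * 8.
The factored form is (1 + z)*(z + 7)*(z + 1)*(z - 1).
2) (1 + z)*(z + 7)*(z + 1)*(z - 1)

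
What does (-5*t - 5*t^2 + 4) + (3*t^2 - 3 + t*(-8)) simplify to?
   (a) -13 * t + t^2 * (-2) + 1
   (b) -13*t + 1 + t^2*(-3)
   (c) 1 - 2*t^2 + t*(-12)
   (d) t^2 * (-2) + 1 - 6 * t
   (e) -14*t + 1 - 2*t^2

Adding the polynomials and combining like terms:
(-5*t - 5*t^2 + 4) + (3*t^2 - 3 + t*(-8))
= -13 * t + t^2 * (-2) + 1
a) -13 * t + t^2 * (-2) + 1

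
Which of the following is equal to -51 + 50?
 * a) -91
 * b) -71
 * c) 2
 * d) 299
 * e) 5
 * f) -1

-51 + 50 = -1
f) -1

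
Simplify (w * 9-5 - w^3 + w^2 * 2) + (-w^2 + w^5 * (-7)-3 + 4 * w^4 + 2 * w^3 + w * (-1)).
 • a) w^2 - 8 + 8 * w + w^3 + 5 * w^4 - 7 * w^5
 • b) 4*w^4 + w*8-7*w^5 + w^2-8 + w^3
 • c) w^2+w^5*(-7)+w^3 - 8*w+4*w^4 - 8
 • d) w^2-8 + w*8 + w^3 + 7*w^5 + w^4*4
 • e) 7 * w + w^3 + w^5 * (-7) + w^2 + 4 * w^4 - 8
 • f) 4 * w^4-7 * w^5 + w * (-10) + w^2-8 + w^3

Adding the polynomials and combining like terms:
(w*9 - 5 - w^3 + w^2*2) + (-w^2 + w^5*(-7) - 3 + 4*w^4 + 2*w^3 + w*(-1))
= 4*w^4 + w*8-7*w^5 + w^2-8 + w^3
b) 4*w^4 + w*8-7*w^5 + w^2-8 + w^3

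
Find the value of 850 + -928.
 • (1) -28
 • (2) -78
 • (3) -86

850 + -928 = -78
2) -78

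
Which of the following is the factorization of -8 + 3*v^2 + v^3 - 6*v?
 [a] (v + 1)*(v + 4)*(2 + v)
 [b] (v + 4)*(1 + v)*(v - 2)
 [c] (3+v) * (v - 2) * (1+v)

We need to factor -8 + 3*v^2 + v^3 - 6*v.
The factored form is (v + 4)*(1 + v)*(v - 2).
b) (v + 4)*(1 + v)*(v - 2)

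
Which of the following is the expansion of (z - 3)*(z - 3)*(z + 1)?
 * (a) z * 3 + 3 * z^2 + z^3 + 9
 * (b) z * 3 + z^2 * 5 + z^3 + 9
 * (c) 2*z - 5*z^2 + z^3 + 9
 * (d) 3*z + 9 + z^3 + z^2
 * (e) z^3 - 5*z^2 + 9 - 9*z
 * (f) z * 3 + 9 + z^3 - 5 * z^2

Expanding (z - 3)*(z - 3)*(z + 1):
= z * 3 + 9 + z^3 - 5 * z^2
f) z * 3 + 9 + z^3 - 5 * z^2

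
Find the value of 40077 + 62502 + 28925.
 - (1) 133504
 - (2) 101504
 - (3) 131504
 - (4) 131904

First: 40077 + 62502 = 102579
Then: 102579 + 28925 = 131504
3) 131504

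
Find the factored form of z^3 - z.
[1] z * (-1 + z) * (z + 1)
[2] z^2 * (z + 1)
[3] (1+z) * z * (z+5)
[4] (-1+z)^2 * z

We need to factor z^3 - z.
The factored form is z * (-1 + z) * (z + 1).
1) z * (-1 + z) * (z + 1)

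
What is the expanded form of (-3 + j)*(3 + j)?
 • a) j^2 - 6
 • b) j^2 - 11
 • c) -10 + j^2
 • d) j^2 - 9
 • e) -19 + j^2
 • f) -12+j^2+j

Expanding (-3 + j)*(3 + j):
= j^2 - 9
d) j^2 - 9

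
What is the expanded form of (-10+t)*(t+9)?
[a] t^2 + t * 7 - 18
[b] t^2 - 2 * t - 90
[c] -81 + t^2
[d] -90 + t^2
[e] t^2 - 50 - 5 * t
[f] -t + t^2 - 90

Expanding (-10+t)*(t+9):
= -t + t^2 - 90
f) -t + t^2 - 90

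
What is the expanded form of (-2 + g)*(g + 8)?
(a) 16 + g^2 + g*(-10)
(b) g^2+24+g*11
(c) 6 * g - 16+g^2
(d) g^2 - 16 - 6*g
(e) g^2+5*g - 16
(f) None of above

Expanding (-2 + g)*(g + 8):
= 6 * g - 16+g^2
c) 6 * g - 16+g^2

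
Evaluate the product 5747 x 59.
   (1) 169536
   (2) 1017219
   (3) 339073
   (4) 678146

5747 * 59 = 339073
3) 339073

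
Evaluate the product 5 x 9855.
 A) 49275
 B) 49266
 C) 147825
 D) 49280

5 * 9855 = 49275
A) 49275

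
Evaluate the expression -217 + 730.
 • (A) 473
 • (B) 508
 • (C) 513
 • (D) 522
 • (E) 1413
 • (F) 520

-217 + 730 = 513
C) 513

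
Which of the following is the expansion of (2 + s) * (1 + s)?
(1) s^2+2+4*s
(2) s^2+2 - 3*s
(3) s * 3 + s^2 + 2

Expanding (2 + s) * (1 + s):
= s * 3 + s^2 + 2
3) s * 3 + s^2 + 2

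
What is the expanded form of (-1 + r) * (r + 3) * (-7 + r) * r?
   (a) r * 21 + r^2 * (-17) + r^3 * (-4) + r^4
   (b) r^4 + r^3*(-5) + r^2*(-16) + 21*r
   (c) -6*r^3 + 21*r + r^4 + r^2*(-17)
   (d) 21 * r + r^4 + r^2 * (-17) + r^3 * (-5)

Expanding (-1 + r) * (r + 3) * (-7 + r) * r:
= 21 * r + r^4 + r^2 * (-17) + r^3 * (-5)
d) 21 * r + r^4 + r^2 * (-17) + r^3 * (-5)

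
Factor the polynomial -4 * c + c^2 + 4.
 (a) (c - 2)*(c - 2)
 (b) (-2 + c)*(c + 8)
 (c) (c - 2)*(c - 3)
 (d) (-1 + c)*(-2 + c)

We need to factor -4 * c + c^2 + 4.
The factored form is (c - 2)*(c - 2).
a) (c - 2)*(c - 2)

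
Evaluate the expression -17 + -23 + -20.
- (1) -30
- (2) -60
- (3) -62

First: -17 + -23 = -40
Then: -40 + -20 = -60
2) -60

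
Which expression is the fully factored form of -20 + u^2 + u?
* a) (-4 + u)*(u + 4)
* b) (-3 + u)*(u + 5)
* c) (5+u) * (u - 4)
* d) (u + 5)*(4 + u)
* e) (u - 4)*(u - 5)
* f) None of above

We need to factor -20 + u^2 + u.
The factored form is (5+u) * (u - 4).
c) (5+u) * (u - 4)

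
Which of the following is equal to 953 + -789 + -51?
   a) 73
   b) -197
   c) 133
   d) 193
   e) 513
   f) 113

First: 953 + -789 = 164
Then: 164 + -51 = 113
f) 113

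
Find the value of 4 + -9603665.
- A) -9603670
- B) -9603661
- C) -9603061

4 + -9603665 = -9603661
B) -9603661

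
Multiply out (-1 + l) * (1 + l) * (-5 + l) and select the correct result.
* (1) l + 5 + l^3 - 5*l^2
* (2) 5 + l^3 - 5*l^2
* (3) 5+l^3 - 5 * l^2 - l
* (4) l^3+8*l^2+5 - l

Expanding (-1 + l) * (1 + l) * (-5 + l):
= 5+l^3 - 5 * l^2 - l
3) 5+l^3 - 5 * l^2 - l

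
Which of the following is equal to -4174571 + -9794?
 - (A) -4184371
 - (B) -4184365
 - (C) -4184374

-4174571 + -9794 = -4184365
B) -4184365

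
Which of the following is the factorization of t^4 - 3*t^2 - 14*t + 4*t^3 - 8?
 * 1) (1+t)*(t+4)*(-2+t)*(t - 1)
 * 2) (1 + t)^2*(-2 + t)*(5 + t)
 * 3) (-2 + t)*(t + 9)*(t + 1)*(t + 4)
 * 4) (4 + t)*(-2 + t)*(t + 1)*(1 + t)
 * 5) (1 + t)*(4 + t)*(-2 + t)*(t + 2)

We need to factor t^4 - 3*t^2 - 14*t + 4*t^3 - 8.
The factored form is (4 + t)*(-2 + t)*(t + 1)*(1 + t).
4) (4 + t)*(-2 + t)*(t + 1)*(1 + t)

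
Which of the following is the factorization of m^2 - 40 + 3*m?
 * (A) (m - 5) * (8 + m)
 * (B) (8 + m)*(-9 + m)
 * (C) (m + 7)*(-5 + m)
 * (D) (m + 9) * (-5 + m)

We need to factor m^2 - 40 + 3*m.
The factored form is (m - 5) * (8 + m).
A) (m - 5) * (8 + m)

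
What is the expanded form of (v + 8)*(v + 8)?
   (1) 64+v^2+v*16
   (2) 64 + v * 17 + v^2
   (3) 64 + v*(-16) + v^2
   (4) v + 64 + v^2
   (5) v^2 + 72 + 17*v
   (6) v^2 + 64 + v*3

Expanding (v + 8)*(v + 8):
= 64+v^2+v*16
1) 64+v^2+v*16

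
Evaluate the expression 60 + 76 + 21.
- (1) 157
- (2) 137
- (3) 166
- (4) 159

First: 60 + 76 = 136
Then: 136 + 21 = 157
1) 157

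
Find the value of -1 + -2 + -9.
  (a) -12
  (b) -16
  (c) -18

First: -1 + -2 = -3
Then: -3 + -9 = -12
a) -12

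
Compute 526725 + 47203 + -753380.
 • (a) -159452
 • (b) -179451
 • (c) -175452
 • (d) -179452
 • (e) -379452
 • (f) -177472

First: 526725 + 47203 = 573928
Then: 573928 + -753380 = -179452
d) -179452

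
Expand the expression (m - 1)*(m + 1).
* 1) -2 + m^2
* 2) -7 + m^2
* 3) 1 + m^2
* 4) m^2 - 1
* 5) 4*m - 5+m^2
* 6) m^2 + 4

Expanding (m - 1)*(m + 1):
= m^2 - 1
4) m^2 - 1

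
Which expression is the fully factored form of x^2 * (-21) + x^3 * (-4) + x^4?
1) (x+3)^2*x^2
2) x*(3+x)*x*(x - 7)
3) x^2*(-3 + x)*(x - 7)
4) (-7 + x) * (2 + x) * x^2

We need to factor x^2 * (-21) + x^3 * (-4) + x^4.
The factored form is x*(3+x)*x*(x - 7).
2) x*(3+x)*x*(x - 7)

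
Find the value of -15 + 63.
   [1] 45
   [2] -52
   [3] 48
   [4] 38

-15 + 63 = 48
3) 48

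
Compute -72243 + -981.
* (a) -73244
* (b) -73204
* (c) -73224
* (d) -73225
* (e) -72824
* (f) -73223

-72243 + -981 = -73224
c) -73224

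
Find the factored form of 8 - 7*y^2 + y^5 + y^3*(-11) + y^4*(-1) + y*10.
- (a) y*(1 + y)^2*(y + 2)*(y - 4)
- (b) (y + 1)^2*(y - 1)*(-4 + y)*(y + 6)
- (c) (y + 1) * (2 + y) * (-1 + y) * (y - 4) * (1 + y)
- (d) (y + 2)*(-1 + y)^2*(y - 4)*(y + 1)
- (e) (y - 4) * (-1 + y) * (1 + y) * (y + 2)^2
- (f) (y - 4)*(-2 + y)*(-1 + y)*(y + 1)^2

We need to factor 8 - 7*y^2 + y^5 + y^3*(-11) + y^4*(-1) + y*10.
The factored form is (y + 1) * (2 + y) * (-1 + y) * (y - 4) * (1 + y).
c) (y + 1) * (2 + y) * (-1 + y) * (y - 4) * (1 + y)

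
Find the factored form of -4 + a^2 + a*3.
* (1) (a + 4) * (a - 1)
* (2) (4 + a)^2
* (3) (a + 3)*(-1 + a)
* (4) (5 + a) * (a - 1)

We need to factor -4 + a^2 + a*3.
The factored form is (a + 4) * (a - 1).
1) (a + 4) * (a - 1)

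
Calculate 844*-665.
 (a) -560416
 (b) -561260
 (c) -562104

844 * -665 = -561260
b) -561260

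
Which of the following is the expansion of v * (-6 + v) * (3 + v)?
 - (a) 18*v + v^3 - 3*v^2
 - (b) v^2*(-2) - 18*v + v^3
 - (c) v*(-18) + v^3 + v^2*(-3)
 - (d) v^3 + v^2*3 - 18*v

Expanding v * (-6 + v) * (3 + v):
= v*(-18) + v^3 + v^2*(-3)
c) v*(-18) + v^3 + v^2*(-3)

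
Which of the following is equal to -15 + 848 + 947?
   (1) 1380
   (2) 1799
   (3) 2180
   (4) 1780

First: -15 + 848 = 833
Then: 833 + 947 = 1780
4) 1780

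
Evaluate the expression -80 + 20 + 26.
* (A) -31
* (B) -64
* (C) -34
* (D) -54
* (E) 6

First: -80 + 20 = -60
Then: -60 + 26 = -34
C) -34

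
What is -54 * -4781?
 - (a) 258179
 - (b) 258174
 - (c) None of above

-54 * -4781 = 258174
b) 258174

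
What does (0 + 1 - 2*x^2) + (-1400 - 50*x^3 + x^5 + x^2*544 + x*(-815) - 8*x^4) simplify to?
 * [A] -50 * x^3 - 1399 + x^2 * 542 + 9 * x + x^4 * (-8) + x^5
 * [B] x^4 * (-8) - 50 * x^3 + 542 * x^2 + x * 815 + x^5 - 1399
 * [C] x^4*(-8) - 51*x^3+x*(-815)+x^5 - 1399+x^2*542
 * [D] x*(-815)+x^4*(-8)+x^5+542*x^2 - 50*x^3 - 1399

Adding the polynomials and combining like terms:
(0 + 1 - 2*x^2) + (-1400 - 50*x^3 + x^5 + x^2*544 + x*(-815) - 8*x^4)
= x*(-815)+x^4*(-8)+x^5+542*x^2 - 50*x^3 - 1399
D) x*(-815)+x^4*(-8)+x^5+542*x^2 - 50*x^3 - 1399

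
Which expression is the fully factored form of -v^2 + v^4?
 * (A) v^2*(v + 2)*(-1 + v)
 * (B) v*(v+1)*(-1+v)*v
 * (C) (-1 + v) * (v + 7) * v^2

We need to factor -v^2 + v^4.
The factored form is v*(v+1)*(-1+v)*v.
B) v*(v+1)*(-1+v)*v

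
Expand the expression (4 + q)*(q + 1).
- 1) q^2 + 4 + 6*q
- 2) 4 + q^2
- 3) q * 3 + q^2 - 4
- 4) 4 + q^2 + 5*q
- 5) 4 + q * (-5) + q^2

Expanding (4 + q)*(q + 1):
= 4 + q^2 + 5*q
4) 4 + q^2 + 5*q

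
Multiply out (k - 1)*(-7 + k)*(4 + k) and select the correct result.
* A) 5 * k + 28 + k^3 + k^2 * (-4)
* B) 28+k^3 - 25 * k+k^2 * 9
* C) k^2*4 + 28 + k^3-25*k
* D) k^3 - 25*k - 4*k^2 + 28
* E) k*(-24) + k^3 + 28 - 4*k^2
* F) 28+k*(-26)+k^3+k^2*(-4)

Expanding (k - 1)*(-7 + k)*(4 + k):
= k^3 - 25*k - 4*k^2 + 28
D) k^3 - 25*k - 4*k^2 + 28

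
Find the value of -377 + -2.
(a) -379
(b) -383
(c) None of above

-377 + -2 = -379
a) -379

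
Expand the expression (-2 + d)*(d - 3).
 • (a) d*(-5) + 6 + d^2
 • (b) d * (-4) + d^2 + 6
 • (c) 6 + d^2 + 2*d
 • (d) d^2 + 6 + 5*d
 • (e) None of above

Expanding (-2 + d)*(d - 3):
= d*(-5) + 6 + d^2
a) d*(-5) + 6 + d^2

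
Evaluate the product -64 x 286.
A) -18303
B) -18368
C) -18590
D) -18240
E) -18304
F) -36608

-64 * 286 = -18304
E) -18304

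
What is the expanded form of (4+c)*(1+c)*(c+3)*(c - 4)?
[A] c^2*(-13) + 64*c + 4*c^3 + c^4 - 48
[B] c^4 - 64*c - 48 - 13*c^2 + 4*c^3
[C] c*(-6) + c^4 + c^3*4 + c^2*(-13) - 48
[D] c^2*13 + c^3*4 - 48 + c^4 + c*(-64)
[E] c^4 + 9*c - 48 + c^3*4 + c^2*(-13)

Expanding (4+c)*(1+c)*(c+3)*(c - 4):
= c^4 - 64*c - 48 - 13*c^2 + 4*c^3
B) c^4 - 64*c - 48 - 13*c^2 + 4*c^3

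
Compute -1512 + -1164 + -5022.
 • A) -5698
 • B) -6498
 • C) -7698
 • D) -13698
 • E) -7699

First: -1512 + -1164 = -2676
Then: -2676 + -5022 = -7698
C) -7698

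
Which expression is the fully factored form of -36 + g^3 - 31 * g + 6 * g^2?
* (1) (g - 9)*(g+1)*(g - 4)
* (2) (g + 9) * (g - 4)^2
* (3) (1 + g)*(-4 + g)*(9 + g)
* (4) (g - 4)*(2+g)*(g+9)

We need to factor -36 + g^3 - 31 * g + 6 * g^2.
The factored form is (1 + g)*(-4 + g)*(9 + g).
3) (1 + g)*(-4 + g)*(9 + g)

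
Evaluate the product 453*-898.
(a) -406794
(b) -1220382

453 * -898 = -406794
a) -406794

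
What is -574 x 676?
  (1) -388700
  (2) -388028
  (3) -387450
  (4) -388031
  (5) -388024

-574 * 676 = -388024
5) -388024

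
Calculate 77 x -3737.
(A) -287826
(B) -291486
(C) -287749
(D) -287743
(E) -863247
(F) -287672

77 * -3737 = -287749
C) -287749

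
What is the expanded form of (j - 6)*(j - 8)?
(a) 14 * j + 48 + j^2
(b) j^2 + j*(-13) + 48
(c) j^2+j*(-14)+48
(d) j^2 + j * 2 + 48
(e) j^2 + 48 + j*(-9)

Expanding (j - 6)*(j - 8):
= j^2+j*(-14)+48
c) j^2+j*(-14)+48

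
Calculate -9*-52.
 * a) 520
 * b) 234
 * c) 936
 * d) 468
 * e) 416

-9 * -52 = 468
d) 468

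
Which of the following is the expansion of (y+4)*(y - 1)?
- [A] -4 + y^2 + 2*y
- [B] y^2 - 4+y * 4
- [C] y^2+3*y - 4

Expanding (y+4)*(y - 1):
= y^2+3*y - 4
C) y^2+3*y - 4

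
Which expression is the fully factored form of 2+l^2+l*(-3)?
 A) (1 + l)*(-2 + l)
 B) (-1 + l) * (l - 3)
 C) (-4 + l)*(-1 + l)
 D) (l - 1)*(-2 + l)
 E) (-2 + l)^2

We need to factor 2+l^2+l*(-3).
The factored form is (l - 1)*(-2 + l).
D) (l - 1)*(-2 + l)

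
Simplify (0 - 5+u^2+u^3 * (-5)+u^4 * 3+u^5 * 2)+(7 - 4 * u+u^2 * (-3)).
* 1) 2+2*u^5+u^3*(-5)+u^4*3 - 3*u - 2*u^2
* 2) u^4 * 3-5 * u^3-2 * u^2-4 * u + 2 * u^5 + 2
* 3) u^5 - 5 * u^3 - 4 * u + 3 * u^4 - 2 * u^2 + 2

Adding the polynomials and combining like terms:
(0 - 5 + u^2 + u^3*(-5) + u^4*3 + u^5*2) + (7 - 4*u + u^2*(-3))
= u^4 * 3-5 * u^3-2 * u^2-4 * u + 2 * u^5 + 2
2) u^4 * 3-5 * u^3-2 * u^2-4 * u + 2 * u^5 + 2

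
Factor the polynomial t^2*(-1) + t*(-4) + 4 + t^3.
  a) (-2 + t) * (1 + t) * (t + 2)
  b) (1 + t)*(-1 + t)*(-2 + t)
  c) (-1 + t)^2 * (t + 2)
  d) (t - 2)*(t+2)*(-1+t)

We need to factor t^2*(-1) + t*(-4) + 4 + t^3.
The factored form is (t - 2)*(t+2)*(-1+t).
d) (t - 2)*(t+2)*(-1+t)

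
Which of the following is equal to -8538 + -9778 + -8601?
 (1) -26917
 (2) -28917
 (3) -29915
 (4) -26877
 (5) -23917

First: -8538 + -9778 = -18316
Then: -18316 + -8601 = -26917
1) -26917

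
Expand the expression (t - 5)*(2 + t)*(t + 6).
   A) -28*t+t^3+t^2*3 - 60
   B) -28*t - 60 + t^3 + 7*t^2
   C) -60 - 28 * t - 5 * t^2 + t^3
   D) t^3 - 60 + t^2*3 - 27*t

Expanding (t - 5)*(2 + t)*(t + 6):
= -28*t+t^3+t^2*3 - 60
A) -28*t+t^3+t^2*3 - 60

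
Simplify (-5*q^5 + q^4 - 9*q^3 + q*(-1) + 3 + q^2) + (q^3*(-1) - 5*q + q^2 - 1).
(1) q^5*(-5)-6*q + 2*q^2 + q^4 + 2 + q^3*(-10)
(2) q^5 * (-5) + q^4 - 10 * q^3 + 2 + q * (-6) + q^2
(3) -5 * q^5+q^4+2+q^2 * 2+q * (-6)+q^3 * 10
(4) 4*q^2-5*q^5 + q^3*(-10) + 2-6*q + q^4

Adding the polynomials and combining like terms:
(-5*q^5 + q^4 - 9*q^3 + q*(-1) + 3 + q^2) + (q^3*(-1) - 5*q + q^2 - 1)
= q^5*(-5)-6*q + 2*q^2 + q^4 + 2 + q^3*(-10)
1) q^5*(-5)-6*q + 2*q^2 + q^4 + 2 + q^3*(-10)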